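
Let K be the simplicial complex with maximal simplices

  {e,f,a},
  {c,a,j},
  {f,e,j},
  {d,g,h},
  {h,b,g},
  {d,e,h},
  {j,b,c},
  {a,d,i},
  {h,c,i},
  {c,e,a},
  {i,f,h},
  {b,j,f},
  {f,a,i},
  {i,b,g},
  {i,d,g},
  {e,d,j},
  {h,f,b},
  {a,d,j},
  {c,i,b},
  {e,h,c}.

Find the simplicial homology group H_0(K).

Order the vertices as a < b < c < d < e < f < g < h < i < j. Listing each simplex with vertices in this order, K has dimension 2 with simplices:

  0-simplices (10): a, b, c, d, e, f, g, h, i, j
  1-simplices (30): ac, ad, ae, af, ai, aj, bc, bf, bg, bh, bi, bj, ce, ch, ci, cj, de, dg, dh, di, dj, ef, eh, ej, fh, fi, fj, gh, gi, hi
  2-simplices (20): ace, acj, adi, adj, aef, afi, bci, bcj, bfh, bfj, bgh, bgi, ceh, chi, deh, dej, dgh, dgi, efj, fhi

Hence C_0 ≅ Z^10, C_1 ≅ Z^30, C_2 ≅ Z^20.

Boundary ∂_1: C_1 → C_0 sends each edge [p,q] (with p < q) to q − p. For instance
  ∂cj = j − c.
This gives a 10×30 integer matrix of rank 9; reducing to Smith normal form yields diagonal entries (1,1,1,1,1,1,1,1,1).

Boundary ∂_2: C_2 → C_1 acts by ∂[p,q,r] = [q,r] − [p,r] + [p,q]. For instance
  ∂bgi = gi − bi + bg,
  ∂bcj = cj − bj + bc.
This gives a 30×20 integer matrix of rank 20; reducing to Smith normal form yields diagonal entries (1,1,1,1,1,1,1,1,1,1,1,1,1,1,1,1,1,1,1,2).

Now H_k = ker ∂_k / im ∂_{k+1}, so:

  H_0: rank C_0 − rank ∂_1 = 10 − 9 = 1, and the invariant factors of ∂_1 are all 1, so H_0 ≅ Z.

H_0 ≅ Z.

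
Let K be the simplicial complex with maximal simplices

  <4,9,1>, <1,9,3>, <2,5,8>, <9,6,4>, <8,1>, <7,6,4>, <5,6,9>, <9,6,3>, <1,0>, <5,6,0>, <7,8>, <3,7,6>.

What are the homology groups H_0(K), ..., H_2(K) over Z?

H_0 ≅ Z,  H_1 ≅ Z^3,  H_2 = 0.

K has 10 vertices, 21 edges, 9 triangles.
rank ∂_0 = 0, rank ∂_1 = 9 ⇒ b_0 = 10 − 0 − 9 = 1; all invariant factors of ∂_1 are 1 so no torsion. So H_0 = Z.
rank ∂_1 = 9, rank ∂_2 = 9 ⇒ b_1 = 21 − 9 − 9 = 3; all invariant factors of ∂_2 are 1 so no torsion. So H_1 = Z^3.
rank ∂_2 = 9, rank ∂_3 = 0 ⇒ b_2 = 9 − 9 − 0 = 0. So H_2 = 0.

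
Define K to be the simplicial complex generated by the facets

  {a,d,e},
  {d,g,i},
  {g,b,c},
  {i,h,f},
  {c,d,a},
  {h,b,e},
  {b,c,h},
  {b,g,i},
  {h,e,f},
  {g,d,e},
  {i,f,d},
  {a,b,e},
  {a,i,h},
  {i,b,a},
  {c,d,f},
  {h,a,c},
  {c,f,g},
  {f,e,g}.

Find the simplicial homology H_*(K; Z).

H_0 = Z,  H_1 = Z ⊕ Z/2,  H_2 = 0.

We work with the vertex ordering a < b < c < d < e < f < g < h < i. The simplices of K, each written with vertices in increasing order, are:

  0-simplices (9): a, b, c, d, e, f, g, h, i
  1-simplices (27): ab, ac, ad, ae, ah, ai, bc, be, bg, bh, bi, cd, cf, cg, ch, de, df, dg, di, ef, eg, eh, fg, fh, fi, gi, hi
  2-simplices (18): abe, abi, acd, ach, ade, ahi, bcg, bch, beh, bgi, cdf, cfg, deg, dfi, dgi, efg, efh, fhi

giving chain groups C_0 ≅ Z^9, C_1 ≅ Z^27, C_2 ≅ Z^18.

The boundary map ∂_1: C_1 → C_0 is given by ∂[p,q] = [q] − [p].
This gives a 9×27 integer matrix of rank 8; reducing to Smith normal form yields diagonal entries (1,1,1,1,1,1,1,1).

The boundary map ∂_2: C_2 → C_1 acts by ∂[p,q,r] = [q,r] − [p,r] + [p,q]. For instance
  ∂ach = ch − ah + ac,
  ∂cfg = fg − cg + cf.
As a 27×18 matrix over Z this has rank 18, with invariant factors (1,1,1,1,1,1,1,1,1,1,1,1,1,1,1,1,1,2).

Now H_k = ker ∂_k / im ∂_{k+1}, so:

  H_0: rank C_0 − rank ∂_1 = 9 − 8 = 1, and the invariant factors of ∂_1 are all 1, so H_0 = Z.
  H_1: rank ker ∂_1 − rank ∂_2 = (27 − 8) − 18 = 1, and ∂_2 has invariant factor 2 > 1, so H_1 = Z ⊕ Z/2.
  H_2: rank ker ∂_2 − rank ∂_3 = (18 − 18) − 0 = 0, and there is no ∂_3, so H_2 = 0.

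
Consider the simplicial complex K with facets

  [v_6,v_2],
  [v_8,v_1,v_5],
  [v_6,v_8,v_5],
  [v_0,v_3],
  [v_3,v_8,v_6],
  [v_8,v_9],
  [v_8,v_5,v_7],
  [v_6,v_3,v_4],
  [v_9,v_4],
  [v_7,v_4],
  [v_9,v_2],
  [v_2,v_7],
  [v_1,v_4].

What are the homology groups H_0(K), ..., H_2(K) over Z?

H_0 ≅ Z,  H_1 ≅ Z^5,  H_2 = 0.

Order the vertices as v_0 < v_1 < v_2 < v_3 < v_4 < v_5 < v_6 < v_7 < v_8 < v_9. Listing each simplex with vertices in this order, K has dimension 2 with simplices:

  0-simplices (10): [v_0], [v_1], [v_2], [v_3], [v_4], [v_5], [v_6], [v_7], [v_8], [v_9]
  1-simplices (19): (19 of them)
  2-simplices (5): [v_1,v_5,v_8], [v_3,v_4,v_6], [v_3,v_6,v_8], [v_5,v_6,v_8], [v_5,v_7,v_8]

so the chain groups are C_0 ≅ Z^10, C_1 ≅ Z^19, C_2 ≅ Z^5.

∂_1: C_1 → C_0 maps an edge to its endpoints' difference, ∂[p,q] = q − p. For instance
  ∂[v_0,v_3] = [v_3] − [v_0].
This gives a 10×19 integer matrix of rank 9; reducing to Smith normal form yields diagonal entries (1,1,1,1,1,1,1,1,1).

The boundary map ∂_2: C_2 → C_1 acts by ∂[p,q,r] = [q,r] − [p,r] + [p,q]. For instance
  ∂[v_3,v_6,v_8] = [v_6,v_8] − [v_3,v_8] + [v_3,v_6],
  ∂[v_5,v_7,v_8] = [v_7,v_8] − [v_5,v_8] + [v_5,v_7].
The resulting 19×5 matrix has rank 5, and its Smith normal form has invariant factors (1,1,1,1,1).

Computing H_k = (kernel of ∂_k) / (image of ∂_{k+1}):

  H_0: rank C_0 − rank ∂_1 = 10 − 9 = 1, and the invariant factors of ∂_1 are all 1, so H_0 = Z.
  H_1: rank ker ∂_1 − rank ∂_2 = (19 − 9) − 5 = 5, and the invariant factors of ∂_2 are all 1, so H_1 = Z^5.
  H_2: rank ker ∂_2 − rank ∂_3 = (5 − 5) − 0 = 0, and there is no ∂_3, so H_2 = 0.

As a check, the Euler characteristic is 10 − 19 + 5 = -4, which agrees with 1 − 5 + 0 = -4.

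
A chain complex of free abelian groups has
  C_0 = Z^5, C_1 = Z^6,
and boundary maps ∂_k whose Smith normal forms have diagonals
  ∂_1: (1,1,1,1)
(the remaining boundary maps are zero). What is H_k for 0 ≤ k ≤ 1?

H_0: b_0 = 5 − 0 − 4 = 1; torsion from ∂_1 factors > 1: none. So H_0 ≅ Z.
H_1: b_1 = 6 − 4 − 0 = 2; torsion from ∂_2 factors > 1: none. So H_1 ≅ Z^2.

H_0 ≅ Z,  H_1 ≅ Z^2.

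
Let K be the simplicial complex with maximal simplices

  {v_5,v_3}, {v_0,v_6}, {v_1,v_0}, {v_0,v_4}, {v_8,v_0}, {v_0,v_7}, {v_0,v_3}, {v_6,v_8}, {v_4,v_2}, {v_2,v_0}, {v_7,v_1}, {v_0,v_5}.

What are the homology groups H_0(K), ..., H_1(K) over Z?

Fix the vertex order v_0 < v_1 < v_2 < v_3 < v_4 < v_5 < v_6 < v_7 < v_8 and write every simplex with vertices in increasing order. Then dim K = 1 and the simplices of K are:

  0-simplices (9): [v_0], [v_1], [v_2], [v_3], [v_4], [v_5], [v_6], [v_7], [v_8]
  1-simplices (12): [v_0,v_1], [v_0,v_2], [v_0,v_3], [v_0,v_4], [v_0,v_5], [v_0,v_6], [v_0,v_7], [v_0,v_8], [v_1,v_7], [v_2,v_4], [v_3,v_5], [v_6,v_8]

giving chain groups C_0 ≅ Z^9, C_1 ≅ Z^12.

The boundary map ∂_1: C_1 → C_0 sends each edge [p,q] (with p < q) to q − p.
This gives a 9×12 integer matrix of rank 8; reducing to Smith normal form yields diagonal entries (1,1,1,1,1,1,1,1).

Computing H_k = (kernel of ∂_k) / (image of ∂_{k+1}):

  H_0: rank C_0 − rank ∂_1 = 9 − 8 = 1, and the invariant factors of ∂_1 are all 1, so H_0 = Z.
  H_1: rank ker ∂_1 − rank ∂_2 = (12 − 8) − 0 = 4, and there is no ∂_2, so H_1 = Z^4.

(K is a triangulation of a wedge of 4 circles.)

H_0 = Z,  H_1 = Z^4.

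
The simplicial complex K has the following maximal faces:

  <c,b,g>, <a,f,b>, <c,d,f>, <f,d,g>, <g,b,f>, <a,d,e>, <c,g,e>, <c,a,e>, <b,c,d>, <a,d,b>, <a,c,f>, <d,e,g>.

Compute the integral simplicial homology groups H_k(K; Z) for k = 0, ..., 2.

Order the vertices as a < b < c < d < e < f < g. Listing each simplex with vertices in this order, K has dimension 2 with simplices:

  0-simplices (7): a, b, c, d, e, f, g
  1-simplices (18): ab, ac, ad, ae, af, bc, bd, bf, bg, cd, ce, cf, cg, de, df, dg, eg, fg
  2-simplices (12): abd, abf, ace, acf, ade, bcd, bcg, bfg, cdf, ceg, deg, dfg

giving chain groups C_0 ≅ Z^7, C_1 ≅ Z^18, C_2 ≅ Z^12.

∂_1: C_1 → C_0 sends each edge [p,q] (with p < q) to q − p. For instance
  ∂de = e − d.
As a 7×18 matrix over Z this has rank 6, with invariant factors (1,1,1,1,1,1).

∂_2: C_2 → C_1 sends each 2-simplex [p,q,r] to [q,r] − [p,r] + [p,q]. For instance
  ∂cdf = df − cf + cd,
  ∂bcg = cg − bg + bc.
As a 18×12 matrix over Z this has rank 12, with invariant factors (1,1,1,1,1,1,1,1,1,1,1,2).

From H_k ≅ ker(∂_k) / im(∂_{k+1}) we obtain:

  H_0: rank C_0 − rank ∂_1 = 7 − 6 = 1, and the invariant factors of ∂_1 are all 1, so H_0 = Z.
  H_1: rank ker ∂_1 − rank ∂_2 = (18 − 6) − 12 = 0, and ∂_2 has invariant factor 2 > 1, so H_1 = Z/2.
  H_2: rank ker ∂_2 − rank ∂_3 = (12 − 12) − 0 = 0, and there is no ∂_3, so H_2 = 0.

As a check, the Euler characteristic is 7 − 18 + 12 = 1, which agrees with 1 − 0 + 0 = 1.

H_0 = Z,  H_1 = Z/2,  H_2 = 0.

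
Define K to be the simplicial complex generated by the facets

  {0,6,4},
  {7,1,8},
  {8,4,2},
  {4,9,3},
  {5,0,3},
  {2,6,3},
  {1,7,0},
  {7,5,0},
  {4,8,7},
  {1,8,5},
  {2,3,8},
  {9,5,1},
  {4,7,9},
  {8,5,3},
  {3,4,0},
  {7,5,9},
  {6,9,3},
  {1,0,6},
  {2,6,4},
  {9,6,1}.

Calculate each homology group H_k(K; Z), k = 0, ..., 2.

H_0 = Z,  H_1 = Z × Z/2,  H_2 = 0.

We work with the vertex ordering 0 < 1 < 2 < 3 < 4 < 5 < 6 < 7 < 8 < 9. The simplices of K, each written with vertices in increasing order, are:

  0-simplices (10): [0], [1], [2], [3], [4], [5], [6], [7], [8], [9]
  1-simplices (30): (30 of them)
  2-simplices (20): (20 of them)

so the chain groups are C_0 ≅ Z^10, C_1 ≅ Z^30, C_2 ≅ Z^20.

Boundary ∂_1: C_1 → C_0 sends each edge [p,q] (with p < q) to q − p. For instance
  ∂[4,6] = [6] − [4].
The 10×30 boundary matrix has rank 9 and Smith normal form diag(1,1,1,1,1,1,1,1,1).

Boundary ∂_2: C_2 → C_1 sends each 2-simplex [p,q,r] to [q,r] − [p,r] + [p,q]. For instance
  ∂[1,5,8] = [5,8] − [1,8] + [1,5],
  ∂[0,1,7] = [1,7] − [0,7] + [0,1].
This gives a 30×20 integer matrix of rank 20; reducing to Smith normal form yields diagonal entries (1,1,1,1,1,1,1,1,1,1,1,1,1,1,1,1,1,1,1,2).

Now H_k = ker ∂_k / im ∂_{k+1}, so:

  H_0: rank C_0 − rank ∂_1 = 10 − 9 = 1, and the invariant factors of ∂_1 are all 1, so H_0 = Z.
  H_1: rank ker ∂_1 − rank ∂_2 = (30 − 9) − 20 = 1, and ∂_2 has invariant factor 2 > 1, so H_1 = Z × Z/2.
  H_2: rank ker ∂_2 − rank ∂_3 = (20 − 20) − 0 = 0, and there is no ∂_3, so H_2 = 0.

As a check, the Euler characteristic is 10 − 30 + 20 = 0, which agrees with 1 − 1 + 0 = 0.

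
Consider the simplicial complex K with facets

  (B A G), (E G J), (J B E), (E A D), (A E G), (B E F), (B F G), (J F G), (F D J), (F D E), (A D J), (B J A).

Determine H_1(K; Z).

H_1 ≅ Z/2.

K has 7 vertices, 18 edges, 12 triangles.
rank ∂_1 = 6, rank ∂_2 = 12 ⇒ b_1 = 18 − 6 − 12 = 0; ∂_2 has invariant factor(s) [2] giving torsion. So H_1 = Z/2.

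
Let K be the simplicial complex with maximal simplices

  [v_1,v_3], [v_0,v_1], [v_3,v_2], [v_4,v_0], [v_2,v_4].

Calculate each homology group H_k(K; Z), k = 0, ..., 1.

Fix the vertex order v_0 < v_1 < v_2 < v_3 < v_4 and write every simplex with vertices in increasing order. Then dim K = 1 and the simplices of K are:

  0-simplices (5): [v_0], [v_1], [v_2], [v_3], [v_4]
  1-simplices (5): [v_0,v_1], [v_0,v_4], [v_1,v_3], [v_2,v_3], [v_2,v_4]

giving chain groups C_0 ≅ Z^5, C_1 ≅ Z^5.

The boundary map ∂_1: C_1 → C_0 is given by ∂[p,q] = [q] − [p].
As a 5×5 matrix over Z this has rank 4, with invariant factors (1,1,1,1).

Reading off H_k = ker ∂_k / im ∂_{k+1}:

  H_0: rank C_0 − rank ∂_1 = 5 − 4 = 1, and the invariant factors of ∂_1 are all 1, so H_0 ≅ Z.
  H_1: rank ker ∂_1 − rank ∂_2 = (5 − 4) − 0 = 1, and there is no ∂_2, so H_1 ≅ Z.

As a check, the Euler characteristic is 5 − 5 = 0, which agrees with 1 − 1 = 0.

H_0 ≅ Z,  H_1 ≅ Z.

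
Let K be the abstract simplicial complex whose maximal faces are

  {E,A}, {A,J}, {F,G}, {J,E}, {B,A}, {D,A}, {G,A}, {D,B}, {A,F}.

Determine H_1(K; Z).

H_1 = Z^3.

K has 7 vertices, 9 edges.
rank ∂_1 = 6, rank ∂_2 = 0 ⇒ b_1 = 9 − 6 − 0 = 3. So H_1 = Z^3.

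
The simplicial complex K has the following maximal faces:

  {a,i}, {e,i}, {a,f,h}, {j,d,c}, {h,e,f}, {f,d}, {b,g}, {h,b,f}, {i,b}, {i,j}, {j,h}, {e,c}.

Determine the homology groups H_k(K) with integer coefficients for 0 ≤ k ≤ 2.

Take the total order a < b < c < d < e < f < g < h < i < j on the vertex set. Then K (dimension 2) consists of the simplices:

  0-simplices (10): a, b, c, d, e, f, g, h, i, j
  1-simplices (18): af, ah, ai, bf, bg, bh, bi, cd, ce, cj, df, dj, ef, eh, ei, fh, hj, ij
  2-simplices (4): afh, bfh, cdj, efh

so the chain groups are C_0 ≅ Z^10, C_1 ≅ Z^18, C_2 ≅ Z^4.

∂_1: C_1 → C_0 maps an edge to its endpoints' difference, ∂[p,q] = q − p. For instance
  ∂ij = j − i.
As a 10×18 matrix over Z this has rank 9, with invariant factors (1,1,1,1,1,1,1,1,1).

∂_2: C_2 → C_1 sends each 2-simplex [p,q,r] to [q,r] − [p,r] + [p,q]. For instance
  ∂bfh = fh − bh + bf,
  ∂cdj = dj − cj + cd.
The resulting 18×4 matrix has rank 4, and its Smith normal form has invariant factors (1,1,1,1).

Computing H_k = (kernel of ∂_k) / (image of ∂_{k+1}):

  H_0: rank C_0 − rank ∂_1 = 10 − 9 = 1, and the invariant factors of ∂_1 are all 1, so H_0 ≅ Z.
  H_1: rank ker ∂_1 − rank ∂_2 = (18 − 9) − 4 = 5, and the invariant factors of ∂_2 are all 1, so H_1 ≅ Z^5.
  H_2: rank ker ∂_2 − rank ∂_3 = (4 − 4) − 0 = 0, and there is no ∂_3, so H_2 ≅ 0.

As a check, the Euler characteristic is 10 − 18 + 4 = -4, which agrees with 1 − 5 + 0 = -4.

H_0 = Z,  H_1 = Z^5,  H_2 = 0.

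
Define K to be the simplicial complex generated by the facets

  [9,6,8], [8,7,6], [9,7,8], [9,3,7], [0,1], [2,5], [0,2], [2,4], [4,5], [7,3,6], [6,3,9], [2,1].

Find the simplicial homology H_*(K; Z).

H_0 = Z^2,  H_1 = Z^2,  H_2 = Z.

Order the vertices as 0 < 1 < 2 < 3 < 4 < 5 < 6 < 7 < 8 < 9. Listing each simplex with vertices in this order, K has dimension 2 with simplices:

  0-simplices (10): [0], [1], [2], [3], [4], [5], [6], [7], [8], [9]
  1-simplices (15): [0,1], [0,2], [1,2], [2,4], [2,5], [3,6], [3,7], [3,9], [4,5], [6,7], [6,8], [6,9], [7,8], [7,9], [8,9]
  2-simplices (6): [3,6,7], [3,6,9], [3,7,9], [6,7,8], [6,8,9], [7,8,9]

giving chain groups C_0 ≅ Z^10, C_1 ≅ Z^15, C_2 ≅ Z^6.

∂_1: C_1 → C_0 maps an edge to its endpoints' difference, ∂[p,q] = q − p. For instance
  ∂[3,7] = [7] − [3].
The 10×15 boundary matrix has rank 8 and Smith normal form diag(1,1,1,1,1,1,1,1).

Boundary ∂_2: C_2 → C_1 sends each 2-simplex [p,q,r] to [q,r] − [p,r] + [p,q]. For instance
  ∂[3,6,9] = [6,9] − [3,9] + [3,6],
  ∂[6,8,9] = [8,9] − [6,9] + [6,8].
The 15×6 boundary matrix has rank 5 and Smith normal form diag(1,1,1,1,1).

Now H_k = ker ∂_k / im ∂_{k+1}, so:

  H_0: rank C_0 − rank ∂_1 = 10 − 8 = 2, and the invariant factors of ∂_1 are all 1, so H_0 ≅ Z^2.
  H_1: rank ker ∂_1 − rank ∂_2 = (15 − 8) − 5 = 2, and the invariant factors of ∂_2 are all 1, so H_1 ≅ Z^2.
  H_2: rank ker ∂_2 − rank ∂_3 = (6 − 5) − 0 = 1, and there is no ∂_3, so H_2 ≅ Z.

As a check, the Euler characteristic is 10 − 15 + 6 = 1, which agrees with 2 − 2 + 1 = 1.
(K is a triangulation of the disjoint union of the 2-sphere S^2 and a wedge of 2 circles.)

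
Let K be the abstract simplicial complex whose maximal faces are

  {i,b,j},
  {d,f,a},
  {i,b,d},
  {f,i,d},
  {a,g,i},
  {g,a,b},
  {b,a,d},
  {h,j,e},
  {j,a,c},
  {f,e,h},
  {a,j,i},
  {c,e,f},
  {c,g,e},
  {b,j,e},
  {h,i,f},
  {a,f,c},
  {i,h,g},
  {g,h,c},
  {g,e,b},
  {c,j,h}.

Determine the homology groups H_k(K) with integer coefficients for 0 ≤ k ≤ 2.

Fix the vertex order a < b < c < d < e < f < g < h < i < j and write every simplex with vertices in increasing order. Then dim K = 2 and the simplices of K are:

  0-simplices (10): a, b, c, d, e, f, g, h, i, j
  1-simplices (30): ab, ac, ad, af, ag, ai, aj, bd, be, bg, bi, bj, ce, cf, cg, ch, cj, df, di, ef, eg, eh, ej, fh, fi, gh, gi, hi, hj, ij
  2-simplices (20): abd, abg, acf, acj, adf, agi, aij, bdi, beg, bej, bij, cef, ceg, cgh, chj, dfi, efh, ehj, fhi, ghi

giving chain groups C_0 ≅ Z^10, C_1 ≅ Z^30, C_2 ≅ Z^20.

The boundary map ∂_1: C_1 → C_0 sends each edge [p,q] (with p < q) to q − p. For instance
  ∂ch = h − c.
The 10×30 boundary matrix has rank 9 and Smith normal form diag(1,1,1,1,1,1,1,1,1).

Boundary ∂_2: C_2 → C_1 sends each 2-simplex [p,q,r] to [q,r] − [p,r] + [p,q]. For instance
  ∂acf = cf − af + ac,
  ∂cgh = gh − ch + cg.
As a 30×20 matrix over Z this has rank 20, with invariant factors (1,1,1,1,1,1,1,1,1,1,1,1,1,1,1,1,1,1,1,2).

From H_k ≅ ker(∂_k) / im(∂_{k+1}) we obtain:

  H_0: rank C_0 − rank ∂_1 = 10 − 9 = 1, and the invariant factors of ∂_1 are all 1, so H_0 = Z.
  H_1: rank ker ∂_1 − rank ∂_2 = (30 − 9) − 20 = 1, and ∂_2 has invariant factor 2 > 1, so H_1 = Z ⊕ Z/2.
  H_2: rank ker ∂_2 − rank ∂_3 = (20 − 20) − 0 = 0, and there is no ∂_3, so H_2 = 0.

(K is a triangulation of the Klein bottle.)

H_0 = Z,  H_1 = Z ⊕ Z/2,  H_2 = 0.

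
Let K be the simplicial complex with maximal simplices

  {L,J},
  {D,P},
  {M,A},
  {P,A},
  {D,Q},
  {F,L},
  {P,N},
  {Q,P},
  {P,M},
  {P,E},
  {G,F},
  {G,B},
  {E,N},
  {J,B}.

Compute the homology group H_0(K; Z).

Take the total order A < B < D < E < F < G < J < L < M < N < P < Q on the vertex set. Then K (dimension 1) consists of the simplices:

  0-simplices (12): A, B, D, E, F, G, J, L, M, N, P, Q
  1-simplices (14): AM, AP, BG, BJ, DP, DQ, EN, EP, FG, FL, JL, MP, NP, PQ

giving chain groups C_0 ≅ Z^12, C_1 ≅ Z^14.

The boundary map ∂_1: C_1 → C_0 maps an edge to its endpoints' difference, ∂[p,q] = q − p. For instance
  ∂MP = P − M.
This gives a 12×14 integer matrix of rank 10; reducing to Smith normal form yields diagonal entries (1,1,1,1,1,1,1,1,1,1).

Computing H_k = (kernel of ∂_k) / (image of ∂_{k+1}):

  H_0: rank C_0 − rank ∂_1 = 12 − 10 = 2, and the invariant factors of ∂_1 are all 1, so H_0 = Z^2.

H_0 = Z^2.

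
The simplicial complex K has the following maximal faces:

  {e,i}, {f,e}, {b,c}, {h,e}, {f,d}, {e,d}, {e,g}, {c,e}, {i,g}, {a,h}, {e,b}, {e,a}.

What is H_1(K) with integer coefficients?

H_1 = Z^4.

Fix the vertex order a < b < c < d < e < f < g < h < i and write every simplex with vertices in increasing order. Then dim K = 1 and the simplices of K are:

  0-simplices (9): a, b, c, d, e, f, g, h, i
  1-simplices (12): ae, ah, bc, be, ce, de, df, ef, eg, eh, ei, gi

giving chain groups C_0 ≅ Z^9, C_1 ≅ Z^12.

∂_1: C_1 → C_0 maps an edge to its endpoints' difference, ∂[p,q] = q − p. For instance
  ∂ae = e − a.
This gives a 9×12 integer matrix of rank 8; reducing to Smith normal form yields diagonal entries (1,1,1,1,1,1,1,1).

Now H_k = ker ∂_k / im ∂_{k+1}, so:

  H_1: rank ker ∂_1 − rank ∂_2 = (12 − 8) − 0 = 4, and there is no ∂_2, so H_1 ≅ Z^4.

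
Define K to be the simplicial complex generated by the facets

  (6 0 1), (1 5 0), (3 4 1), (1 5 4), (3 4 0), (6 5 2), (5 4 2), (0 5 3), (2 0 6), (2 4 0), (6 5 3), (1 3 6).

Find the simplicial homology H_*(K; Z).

H_0 = Z,  H_1 = Z/2Z,  H_2 = 0.

K has 7 vertices, 18 edges, 12 triangles.
rank ∂_0 = 0, rank ∂_1 = 6 ⇒ b_0 = 7 − 0 − 6 = 1; all invariant factors of ∂_1 are 1 so no torsion. So H_0 ≅ Z.
rank ∂_1 = 6, rank ∂_2 = 12 ⇒ b_1 = 18 − 6 − 12 = 0; ∂_2 has invariant factor(s) [2] giving torsion. So H_1 ≅ Z/2Z.
rank ∂_2 = 12, rank ∂_3 = 0 ⇒ b_2 = 12 − 12 − 0 = 0. So H_2 ≅ 0.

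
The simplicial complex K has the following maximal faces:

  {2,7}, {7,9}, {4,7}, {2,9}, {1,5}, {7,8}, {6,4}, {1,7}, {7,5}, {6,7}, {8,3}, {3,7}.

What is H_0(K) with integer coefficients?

Fix the vertex order 1 < 2 < 3 < 4 < 5 < 6 < 7 < 8 < 9 and write every simplex with vertices in increasing order. Then dim K = 1 and the simplices of K are:

  0-simplices (9): [1], [2], [3], [4], [5], [6], [7], [8], [9]
  1-simplices (12): [1,5], [1,7], [2,7], [2,9], [3,7], [3,8], [4,6], [4,7], [5,7], [6,7], [7,8], [7,9]

so the chain groups are C_0 ≅ Z^9, C_1 ≅ Z^12.

Boundary ∂_1: C_1 → C_0 is given by ∂[p,q] = [q] − [p]. For instance
  ∂[7,9] = [9] − [7].
This gives a 9×12 integer matrix of rank 8; reducing to Smith normal form yields diagonal entries (1,1,1,1,1,1,1,1).

Now H_k = ker ∂_k / im ∂_{k+1}, so:

  H_0: rank C_0 − rank ∂_1 = 9 − 8 = 1, and the invariant factors of ∂_1 are all 1, so H_0 ≅ Z.

H_0 = Z.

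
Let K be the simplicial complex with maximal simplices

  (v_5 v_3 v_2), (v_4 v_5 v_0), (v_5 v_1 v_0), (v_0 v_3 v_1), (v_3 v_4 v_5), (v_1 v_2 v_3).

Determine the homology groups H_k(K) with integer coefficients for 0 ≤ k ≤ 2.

Order the vertices as v_0 < v_1 < v_2 < v_3 < v_4 < v_5. Listing each simplex with vertices in this order, K has dimension 2 with simplices:

  0-simplices (6): [v_0], [v_1], [v_2], [v_3], [v_4], [v_5]
  1-simplices (12): [v_0,v_1], [v_0,v_3], [v_0,v_4], [v_0,v_5], [v_1,v_2], [v_1,v_3], [v_1,v_5], [v_2,v_3], [v_2,v_5], [v_3,v_4], [v_3,v_5], [v_4,v_5]
  2-simplices (6): [v_0,v_1,v_3], [v_0,v_1,v_5], [v_0,v_4,v_5], [v_1,v_2,v_3], [v_2,v_3,v_5], [v_3,v_4,v_5]

giving chain groups C_0 ≅ Z^6, C_1 ≅ Z^12, C_2 ≅ Z^6.

∂_1: C_1 → C_0 sends each edge [p,q] (with p < q) to q − p. For instance
  ∂[v_0,v_5] = [v_5] − [v_0].
This gives a 6×12 integer matrix of rank 5; reducing to Smith normal form yields diagonal entries (1,1,1,1,1).

Boundary ∂_2: C_2 → C_1 acts by ∂[p,q,r] = [q,r] − [p,r] + [p,q]. For instance
  ∂[v_3,v_4,v_5] = [v_4,v_5] − [v_3,v_5] + [v_3,v_4],
  ∂[v_0,v_1,v_5] = [v_1,v_5] − [v_0,v_5] + [v_0,v_1].
The 12×6 boundary matrix has rank 6 and Smith normal form diag(1,1,1,1,1,1).

Computing H_k = (kernel of ∂_k) / (image of ∂_{k+1}):

  H_0: rank C_0 − rank ∂_1 = 6 − 5 = 1, and the invariant factors of ∂_1 are all 1, so H_0 = Z.
  H_1: rank ker ∂_1 − rank ∂_2 = (12 − 5) − 6 = 1, and the invariant factors of ∂_2 are all 1, so H_1 = Z.
  H_2: rank ker ∂_2 − rank ∂_3 = (6 − 6) − 0 = 0, and there is no ∂_3, so H_2 = 0.

(K is a triangulation of the cylinder S^1 x I.)

H_0 ≅ Z,  H_1 ≅ Z,  H_2 = 0.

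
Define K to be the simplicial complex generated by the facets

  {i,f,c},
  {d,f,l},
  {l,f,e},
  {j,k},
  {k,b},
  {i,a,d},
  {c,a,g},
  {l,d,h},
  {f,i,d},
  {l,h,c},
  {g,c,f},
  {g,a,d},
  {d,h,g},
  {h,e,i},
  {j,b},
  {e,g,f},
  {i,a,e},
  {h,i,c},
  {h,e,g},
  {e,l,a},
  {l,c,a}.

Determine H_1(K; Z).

H_1 ≅ Z^3.

Order the vertices as a < b < c < d < e < f < g < h < i < j < k < l. Listing each simplex with vertices in this order, K has dimension 2 with simplices:

  0-simplices (12): a, b, c, d, e, f, g, h, i, j, k, l
  1-simplices (30): ac, ad, ae, ag, ai, al, bj, bk, cf, cg, ch, ci, cl, df, dg, dh, di, dl, ef, eg, eh, ei, el, fg, fi, fl, gh, hi, hl, jk
  2-simplices (18): acg, acl, adg, adi, aei, ael, cfg, cfi, chi, chl, dfi, dfl, dgh, dhl, efg, efl, egh, ehi

giving chain groups C_0 ≅ Z^12, C_1 ≅ Z^30, C_2 ≅ Z^18.

∂_1: C_1 → C_0 is given by ∂[p,q] = [q] − [p]. For instance
  ∂ad = d − a.
The 12×30 boundary matrix has rank 10 and Smith normal form diag(1,1,1,1,1,1,1,1,1,1).

The boundary map ∂_2: C_2 → C_1 maps a triangle to the signed sum of its edges. For instance
  ∂ehi = hi − ei + eh,
  ∂efg = fg − eg + ef.
As a 30×18 matrix over Z this has rank 17, with invariant factors (1,1,1,1,1,1,1,1,1,1,1,1,1,1,1,1,1).

Computing H_k = (kernel of ∂_k) / (image of ∂_{k+1}):

  H_1: rank ker ∂_1 − rank ∂_2 = (30 − 10) − 17 = 3, and the invariant factors of ∂_2 are all 1, so H_1 ≅ Z^3.

(K is a triangulation of the disjoint union of the torus T^2 and the circle S^1.)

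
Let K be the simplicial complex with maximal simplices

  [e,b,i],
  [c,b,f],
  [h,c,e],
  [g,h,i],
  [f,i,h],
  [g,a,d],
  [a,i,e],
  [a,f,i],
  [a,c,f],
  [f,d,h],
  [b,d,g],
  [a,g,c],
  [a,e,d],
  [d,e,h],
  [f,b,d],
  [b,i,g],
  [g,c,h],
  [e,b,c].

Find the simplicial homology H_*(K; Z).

K has 9 vertices, 27 edges, 18 triangles.
rank ∂_0 = 0, rank ∂_1 = 8 ⇒ b_0 = 9 − 0 − 8 = 1; all invariant factors of ∂_1 are 1 so no torsion. So H_0 ≅ Z.
rank ∂_1 = 8, rank ∂_2 = 17 ⇒ b_1 = 27 − 8 − 17 = 2; all invariant factors of ∂_2 are 1 so no torsion. So H_1 ≅ Z^2.
rank ∂_2 = 17, rank ∂_3 = 0 ⇒ b_2 = 18 − 17 − 0 = 1. So H_2 ≅ Z.

H_0 ≅ Z,  H_1 ≅ Z^2,  H_2 ≅ Z.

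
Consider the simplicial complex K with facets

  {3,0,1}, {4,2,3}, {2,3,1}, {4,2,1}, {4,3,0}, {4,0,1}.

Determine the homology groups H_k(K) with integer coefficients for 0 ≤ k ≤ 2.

Order the vertices as 0 < 1 < 2 < 3 < 4. Listing each simplex with vertices in this order, K has dimension 2 with simplices:

  0-simplices (5): [0], [1], [2], [3], [4]
  1-simplices (9): [0,1], [0,3], [0,4], [1,2], [1,3], [1,4], [2,3], [2,4], [3,4]
  2-simplices (6): [0,1,3], [0,1,4], [0,3,4], [1,2,3], [1,2,4], [2,3,4]

so the chain groups are C_0 ≅ Z^5, C_1 ≅ Z^9, C_2 ≅ Z^6.

The boundary map ∂_1: C_1 → C_0 maps an edge to its endpoints' difference, ∂[p,q] = q − p.
The resulting 5×9 matrix has rank 4, and its Smith normal form has invariant factors (1,1,1,1).

The boundary map ∂_2: C_2 → C_1 maps a triangle to the signed sum of its edges. For instance
  ∂[1,2,4] = [2,4] − [1,4] + [1,2],
  ∂[0,3,4] = [3,4] − [0,4] + [0,3].
The 9×6 boundary matrix has rank 5 and Smith normal form diag(1,1,1,1,1).

From H_k ≅ ker(∂_k) / im(∂_{k+1}) we obtain:

  H_0: rank C_0 − rank ∂_1 = 5 − 4 = 1, and the invariant factors of ∂_1 are all 1, so H_0 = Z.
  H_1: rank ker ∂_1 − rank ∂_2 = (9 − 4) − 5 = 0, and the invariant factors of ∂_2 are all 1, so H_1 = 0.
  H_2: rank ker ∂_2 − rank ∂_3 = (6 − 5) − 0 = 1, and there is no ∂_3, so H_2 = Z.

As a check, the Euler characteristic is 5 − 9 + 6 = 2, which agrees with 1 − 0 + 1 = 2.
(K is a triangulation of the 2-sphere S^2.)

H_0 = Z,  H_1 = 0,  H_2 = Z.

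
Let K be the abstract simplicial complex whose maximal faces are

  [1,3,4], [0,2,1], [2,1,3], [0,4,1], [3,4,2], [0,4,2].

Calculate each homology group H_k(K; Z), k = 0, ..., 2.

H_0 = Z,  H_1 = 0,  H_2 = Z.

K has 5 vertices, 9 edges, 6 triangles.
rank ∂_0 = 0, rank ∂_1 = 4 ⇒ b_0 = 5 − 0 − 4 = 1; all invariant factors of ∂_1 are 1 so no torsion. So H_0 = Z.
rank ∂_1 = 4, rank ∂_2 = 5 ⇒ b_1 = 9 − 4 − 5 = 0; all invariant factors of ∂_2 are 1 so no torsion. So H_1 = 0.
rank ∂_2 = 5, rank ∂_3 = 0 ⇒ b_2 = 6 − 5 − 0 = 1. So H_2 = Z.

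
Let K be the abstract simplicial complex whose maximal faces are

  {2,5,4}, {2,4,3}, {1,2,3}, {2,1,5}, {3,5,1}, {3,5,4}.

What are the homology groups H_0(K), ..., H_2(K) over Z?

Take the total order 1 < 2 < 3 < 4 < 5 on the vertex set. Then K (dimension 2) consists of the simplices:

  0-simplices (5): [1], [2], [3], [4], [5]
  1-simplices (9): [1,2], [1,3], [1,5], [2,3], [2,4], [2,5], [3,4], [3,5], [4,5]
  2-simplices (6): [1,2,3], [1,2,5], [1,3,5], [2,3,4], [2,4,5], [3,4,5]

Hence C_0 ≅ Z^5, C_1 ≅ Z^9, C_2 ≅ Z^6.

The boundary map ∂_1: C_1 → C_0 is given by ∂[p,q] = [q] − [p]. For instance
  ∂[1,5] = [5] − [1].
The 5×9 boundary matrix has rank 4 and Smith normal form diag(1,1,1,1).

∂_2: C_2 → C_1 acts by ∂[p,q,r] = [q,r] − [p,r] + [p,q]. For instance
  ∂[3,4,5] = [4,5] − [3,5] + [3,4],
  ∂[1,2,5] = [2,5] − [1,5] + [1,2].
The 9×6 boundary matrix has rank 5 and Smith normal form diag(1,1,1,1,1).

Now H_k = ker ∂_k / im ∂_{k+1}, so:

  H_0: rank C_0 − rank ∂_1 = 5 − 4 = 1, and the invariant factors of ∂_1 are all 1, so H_0 ≅ Z.
  H_1: rank ker ∂_1 − rank ∂_2 = (9 − 4) − 5 = 0, and the invariant factors of ∂_2 are all 1, so H_1 ≅ 0.
  H_2: rank ker ∂_2 − rank ∂_3 = (6 − 5) − 0 = 1, and there is no ∂_3, so H_2 ≅ Z.

As a check, the Euler characteristic is 5 − 9 + 6 = 2, which agrees with 1 − 0 + 1 = 2.

H_0 = Z,  H_1 = 0,  H_2 = Z.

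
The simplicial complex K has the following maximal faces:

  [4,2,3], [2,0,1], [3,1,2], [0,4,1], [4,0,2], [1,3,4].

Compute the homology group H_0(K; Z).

H_0 ≅ Z.

We work with the vertex ordering 0 < 1 < 2 < 3 < 4. The simplices of K, each written with vertices in increasing order, are:

  0-simplices (5): [0], [1], [2], [3], [4]
  1-simplices (9): [0,1], [0,2], [0,4], [1,2], [1,3], [1,4], [2,3], [2,4], [3,4]
  2-simplices (6): [0,1,2], [0,1,4], [0,2,4], [1,2,3], [1,3,4], [2,3,4]

Hence C_0 ≅ Z^5, C_1 ≅ Z^9, C_2 ≅ Z^6.

∂_1: C_1 → C_0 is given by ∂[p,q] = [q] − [p]. For instance
  ∂[1,2] = [2] − [1].
This gives a 5×9 integer matrix of rank 4; reducing to Smith normal form yields diagonal entries (1,1,1,1).

The boundary map ∂_2: C_2 → C_1 sends each 2-simplex [p,q,r] to [q,r] − [p,r] + [p,q]. For instance
  ∂[1,2,3] = [2,3] − [1,3] + [1,2],
  ∂[0,2,4] = [2,4] − [0,4] + [0,2].
The 9×6 boundary matrix has rank 5 and Smith normal form diag(1,1,1,1,1).

Now H_k = ker ∂_k / im ∂_{k+1}, so:

  H_0: rank C_0 − rank ∂_1 = 5 − 4 = 1, and the invariant factors of ∂_1 are all 1, so H_0 = Z.

(K is a triangulation of the 2-sphere S^2.)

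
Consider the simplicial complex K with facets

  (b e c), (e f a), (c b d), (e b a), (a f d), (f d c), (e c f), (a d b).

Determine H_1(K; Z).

We work with the vertex ordering a < b < c < d < e < f. The simplices of K, each written with vertices in increasing order, are:

  0-simplices (6): a, b, c, d, e, f
  1-simplices (12): ab, ad, ae, af, bc, bd, be, cd, ce, cf, df, ef
  2-simplices (8): abd, abe, adf, aef, bcd, bce, cdf, cef

Hence C_0 ≅ Z^6, C_1 ≅ Z^12, C_2 ≅ Z^8.

The boundary map ∂_1: C_1 → C_0 is given by ∂[p,q] = [q] − [p]. For instance
  ∂bc = c − b.
This gives a 6×12 integer matrix of rank 5; reducing to Smith normal form yields diagonal entries (1,1,1,1,1).

∂_2: C_2 → C_1 maps a triangle to the signed sum of its edges. For instance
  ∂bce = ce − be + bc,
  ∂abd = bd − ad + ab.
This gives a 12×8 integer matrix of rank 7; reducing to Smith normal form yields diagonal entries (1,1,1,1,1,1,1).

Reading off H_k = ker ∂_k / im ∂_{k+1}:

  H_1: rank ker ∂_1 − rank ∂_2 = (12 − 5) − 7 = 0, and the invariant factors of ∂_2 are all 1, so H_1 = 0.

H_1 ≅ 0.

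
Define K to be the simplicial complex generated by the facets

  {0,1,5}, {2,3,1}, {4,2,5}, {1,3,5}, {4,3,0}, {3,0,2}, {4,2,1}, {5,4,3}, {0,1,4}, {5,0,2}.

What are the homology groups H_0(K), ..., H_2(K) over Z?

K has 6 vertices, 15 edges, 10 triangles.
rank ∂_0 = 0, rank ∂_1 = 5 ⇒ b_0 = 6 − 0 − 5 = 1; all invariant factors of ∂_1 are 1 so no torsion. So H_0 ≅ Z.
rank ∂_1 = 5, rank ∂_2 = 10 ⇒ b_1 = 15 − 5 − 10 = 0; ∂_2 has invariant factor(s) [2] giving torsion. So H_1 ≅ Z/2.
rank ∂_2 = 10, rank ∂_3 = 0 ⇒ b_2 = 10 − 10 − 0 = 0. So H_2 ≅ 0.

H_0 = Z,  H_1 = Z/2,  H_2 = 0.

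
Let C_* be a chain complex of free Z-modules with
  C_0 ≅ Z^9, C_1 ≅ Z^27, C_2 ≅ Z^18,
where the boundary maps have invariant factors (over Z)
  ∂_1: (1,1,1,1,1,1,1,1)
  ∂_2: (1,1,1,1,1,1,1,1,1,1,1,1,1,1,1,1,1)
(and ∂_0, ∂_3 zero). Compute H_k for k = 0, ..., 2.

H_0 ≅ Z,  H_1 ≅ Z^2,  H_2 ≅ Z.

H_0: b_0 = 9 − 0 − 8 = 1; torsion from ∂_1 factors > 1: none. So H_0 ≅ Z.
H_1: b_1 = 27 − 8 − 17 = 2; torsion from ∂_2 factors > 1: none. So H_1 ≅ Z^2.
H_2: b_2 = 18 − 17 − 0 = 1; torsion from ∂_3 factors > 1: none. So H_2 ≅ Z.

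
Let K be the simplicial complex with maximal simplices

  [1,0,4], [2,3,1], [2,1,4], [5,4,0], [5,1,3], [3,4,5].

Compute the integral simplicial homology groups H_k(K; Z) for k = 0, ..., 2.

Take the total order 0 < 1 < 2 < 3 < 4 < 5 on the vertex set. Then K (dimension 2) consists of the simplices:

  0-simplices (6): [0], [1], [2], [3], [4], [5]
  1-simplices (12): [0,1], [0,4], [0,5], [1,2], [1,3], [1,4], [1,5], [2,3], [2,4], [3,4], [3,5], [4,5]
  2-simplices (6): [0,1,4], [0,4,5], [1,2,3], [1,2,4], [1,3,5], [3,4,5]

Hence C_0 ≅ Z^6, C_1 ≅ Z^12, C_2 ≅ Z^6.

∂_1: C_1 → C_0 is given by ∂[p,q] = [q] − [p]. For instance
  ∂[0,1] = [1] − [0].
This gives a 6×12 integer matrix of rank 5; reducing to Smith normal form yields diagonal entries (1,1,1,1,1).

∂_2: C_2 → C_1 maps a triangle to the signed sum of its edges. For instance
  ∂[3,4,5] = [4,5] − [3,5] + [3,4],
  ∂[0,4,5] = [4,5] − [0,5] + [0,4].
The 12×6 boundary matrix has rank 6 and Smith normal form diag(1,1,1,1,1,1).

Computing H_k = (kernel of ∂_k) / (image of ∂_{k+1}):

  H_0: rank C_0 − rank ∂_1 = 6 − 5 = 1, and the invariant factors of ∂_1 are all 1, so H_0 = Z.
  H_1: rank ker ∂_1 − rank ∂_2 = (12 − 5) − 6 = 1, and the invariant factors of ∂_2 are all 1, so H_1 = Z.
  H_2: rank ker ∂_2 − rank ∂_3 = (6 − 6) − 0 = 0, and there is no ∂_3, so H_2 = 0.

As a check, the Euler characteristic is 6 − 12 + 6 = 0, which agrees with 1 − 1 + 0 = 0.

H_0 = Z,  H_1 = Z,  H_2 = 0.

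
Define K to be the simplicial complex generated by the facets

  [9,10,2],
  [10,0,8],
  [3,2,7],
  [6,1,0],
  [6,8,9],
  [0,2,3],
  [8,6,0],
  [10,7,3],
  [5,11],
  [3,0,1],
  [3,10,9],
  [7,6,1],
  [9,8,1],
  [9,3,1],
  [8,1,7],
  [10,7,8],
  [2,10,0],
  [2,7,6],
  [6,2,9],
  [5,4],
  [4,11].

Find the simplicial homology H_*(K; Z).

H_0 = Z^2,  H_1 = Z^2 ⊕ Z_2,  H_2 = 0.

We work with the vertex ordering 0 < 1 < 2 < 3 < 4 < 5 < 6 < 7 < 8 < 9 < 10 < 11. The simplices of K, each written with vertices in increasing order, are:

  0-simplices (12): [0], [1], [2], [3], [4], [5], [6], [7], [8], [9], [10], [11]
  1-simplices (30): (30 of them)
  2-simplices (18): (18 of them)

so the chain groups are C_0 ≅ Z^12, C_1 ≅ Z^30, C_2 ≅ Z^18.

The boundary map ∂_1: C_1 → C_0 maps an edge to its endpoints' difference, ∂[p,q] = q − p.
The resulting 12×30 matrix has rank 10, and its Smith normal form has invariant factors (1,1,1,1,1,1,1,1,1,1).

∂_2: C_2 → C_1 sends each 2-simplex [p,q,r] to [q,r] − [p,r] + [p,q]. For instance
  ∂[2,9,10] = [9,10] − [2,10] + [2,9],
  ∂[6,8,9] = [8,9] − [6,9] + [6,8].
As a 30×18 matrix over Z this has rank 18, with invariant factors (1,1,1,1,1,1,1,1,1,1,1,1,1,1,1,1,1,2).

Now H_k = ker ∂_k / im ∂_{k+1}, so:

  H_0: rank C_0 − rank ∂_1 = 12 − 10 = 2, and the invariant factors of ∂_1 are all 1, so H_0 = Z^2.
  H_1: rank ker ∂_1 − rank ∂_2 = (30 − 10) − 18 = 2, and ∂_2 has invariant factor 2 > 1, so H_1 = Z^2 ⊕ Z_2.
  H_2: rank ker ∂_2 − rank ∂_3 = (18 − 18) − 0 = 0, and there is no ∂_3, so H_2 = 0.

(K is a triangulation of the disjoint union of the Klein bottle and the circle S^1.)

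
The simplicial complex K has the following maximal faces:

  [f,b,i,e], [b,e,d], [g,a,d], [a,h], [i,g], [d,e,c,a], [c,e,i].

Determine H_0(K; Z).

H_0 ≅ Z.

Order the vertices as a < b < c < d < e < f < g < h < i. Listing each simplex with vertices in this order, K has dimension 3 with simplices:

  0-simplices (9): a, b, c, d, e, f, g, h, i
  1-simplices (18): ac, ad, ae, ag, ah, bd, be, bf, bi, cd, ce, ci, de, dg, ef, ei, fi, gi
  2-simplices (11): acd, ace, ade, adg, bde, bef, bei, bfi, cde, cei, efi
  3-simplices (2): acde, befi

so the chain groups are C_0 ≅ Z^9, C_1 ≅ Z^18, C_2 ≅ Z^11, C_3 ≅ Z^2.

The boundary map ∂_1: C_1 → C_0 maps an edge to its endpoints' difference, ∂[p,q] = q − p.
The 9×18 boundary matrix has rank 8 and Smith normal form diag(1,1,1,1,1,1,1,1).

∂_2: C_2 → C_1 acts by ∂[p,q,r] = [q,r] − [p,r] + [p,q]. For instance
  ∂adg = dg − ag + ad,
  ∂ace = ce − ae + ac.
As a 18×11 matrix over Z this has rank 9, with invariant factors (1,1,1,1,1,1,1,1,1).

∂_3: C_3 → C_2 sends each 3-simplex σ to the alternating sum Σ_i (−1)^i (σ with its i-th vertex removed). For instance
  ∂acde = cde − ade + ace − acd,
  ∂befi = efi − bfi + bei − bef.
The resulting 11×2 matrix has rank 2, and its Smith normal form has invariant factors (1,1).

Computing H_k = (kernel of ∂_k) / (image of ∂_{k+1}):

  H_0: rank C_0 − rank ∂_1 = 9 − 8 = 1, and the invariant factors of ∂_1 are all 1, so H_0 ≅ Z.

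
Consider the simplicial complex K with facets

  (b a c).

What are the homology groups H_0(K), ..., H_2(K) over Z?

H_0 = Z,  H_1 = 0,  H_2 = 0.

Order the vertices as a < b < c. Listing each simplex with vertices in this order, K has dimension 2 with simplices:

  0-simplices (3): a, b, c
  1-simplices (3): ab, ac, bc
  2-simplices (1): abc

Hence C_0 ≅ Z^3, C_1 ≅ Z^3, C_2 ≅ Z^1.

∂_1: C_1 → C_0 is given by ∂[p,q] = [q] − [p]. For instance
  ∂ac = c − a.
As a 3×3 matrix over Z this has rank 2, with invariant factors (1,1).

The boundary map ∂_2: C_2 → C_1 acts by ∂[p,q,r] = [q,r] − [p,r] + [p,q]. For instance
  ∂abc = bc − ac + ab.
As a 3×1 matrix over Z this has rank 1, with invariant factors (1).

From H_k ≅ ker(∂_k) / im(∂_{k+1}) we obtain:

  H_0: rank C_0 − rank ∂_1 = 3 − 2 = 1, and the invariant factors of ∂_1 are all 1, so H_0 = Z.
  H_1: rank ker ∂_1 − rank ∂_2 = (3 − 2) − 1 = 0, and the invariant factors of ∂_2 are all 1, so H_1 = 0.
  H_2: rank ker ∂_2 − rank ∂_3 = (1 − 1) − 0 = 0, and there is no ∂_3, so H_2 = 0.

As a check, the Euler characteristic is 3 − 3 + 1 = 1, which agrees with 1 − 0 + 0 = 1.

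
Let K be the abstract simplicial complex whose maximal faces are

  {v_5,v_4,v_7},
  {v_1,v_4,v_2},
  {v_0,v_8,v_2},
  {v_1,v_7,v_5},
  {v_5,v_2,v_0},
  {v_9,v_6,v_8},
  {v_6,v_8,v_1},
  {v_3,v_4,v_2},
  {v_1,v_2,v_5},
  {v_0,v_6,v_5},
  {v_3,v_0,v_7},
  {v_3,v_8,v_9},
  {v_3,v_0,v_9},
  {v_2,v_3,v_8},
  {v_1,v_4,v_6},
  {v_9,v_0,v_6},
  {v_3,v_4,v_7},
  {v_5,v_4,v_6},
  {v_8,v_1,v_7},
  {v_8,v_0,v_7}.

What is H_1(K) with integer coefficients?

Take the total order v_0 < v_1 < v_2 < v_3 < v_4 < v_5 < v_6 < v_7 < v_8 < v_9 on the vertex set. Then K (dimension 2) consists of the simplices:

  0-simplices (10): [v_0], [v_1], [v_2], [v_3], [v_4], [v_5], [v_6], [v_7], [v_8], [v_9]
  1-simplices (30): (30 of them)
  2-simplices (20): (20 of them)

giving chain groups C_0 ≅ Z^10, C_1 ≅ Z^30, C_2 ≅ Z^20.

∂_1: C_1 → C_0 sends each edge [p,q] (with p < q) to q − p. For instance
  ∂[v_0,v_9] = [v_9] − [v_0].
This gives a 10×30 integer matrix of rank 9; reducing to Smith normal form yields diagonal entries (1,1,1,1,1,1,1,1,1).

The boundary map ∂_2: C_2 → C_1 sends each 2-simplex [p,q,r] to [q,r] − [p,r] + [p,q]. For instance
  ∂[v_0,v_2,v_5] = [v_2,v_5] − [v_0,v_5] + [v_0,v_2],
  ∂[v_6,v_8,v_9] = [v_8,v_9] − [v_6,v_9] + [v_6,v_8].
The 30×20 boundary matrix has rank 20 and Smith normal form diag(1,1,1,1,1,1,1,1,1,1,1,1,1,1,1,1,1,1,1,2).

Now H_k = ker ∂_k / im ∂_{k+1}, so:

  H_1: rank ker ∂_1 − rank ∂_2 = (30 − 9) − 20 = 1, and ∂_2 has invariant factor 2 > 1, so H_1 = Z ⊕ Z/2.

(K is a triangulation of the Klein bottle.)

H_1 = Z ⊕ Z/2.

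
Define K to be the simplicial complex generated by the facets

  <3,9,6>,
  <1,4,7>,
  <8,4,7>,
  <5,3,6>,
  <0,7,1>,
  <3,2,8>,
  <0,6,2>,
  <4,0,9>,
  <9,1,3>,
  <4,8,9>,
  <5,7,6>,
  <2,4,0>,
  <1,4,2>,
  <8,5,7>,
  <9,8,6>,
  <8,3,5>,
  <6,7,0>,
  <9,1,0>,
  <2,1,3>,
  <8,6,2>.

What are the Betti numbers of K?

Order the vertices as 0 < 1 < 2 < 3 < 4 < 5 < 6 < 7 < 8 < 9. Listing each simplex with vertices in this order, K has dimension 2 with simplices:

  0-simplices (10): [0], [1], [2], [3], [4], [5], [6], [7], [8], [9]
  1-simplices (30): (30 of them)
  2-simplices (20): (20 of them)

so the chain groups are C_0 ≅ Z^10, C_1 ≅ Z^30, C_2 ≅ Z^20.

∂_1: C_1 → C_0 maps an edge to its endpoints' difference, ∂[p,q] = q − p. For instance
  ∂[1,2] = [2] − [1].
As a 10×30 matrix over Z this has rank 9, with invariant factors (1,1,1,1,1,1,1,1,1).

∂_2: C_2 → C_1 acts by ∂[p,q,r] = [q,r] − [p,r] + [p,q]. For instance
  ∂[2,3,8] = [3,8] − [2,8] + [2,3],
  ∂[5,6,7] = [6,7] − [5,7] + [5,6].
The resulting 30×20 matrix has rank 20, and its Smith normal form has invariant factors (1,1,1,1,1,1,1,1,1,1,1,1,1,1,1,1,1,1,1,2).

Computing H_k = (kernel of ∂_k) / (image of ∂_{k+1}):

  H_0: rank C_0 − rank ∂_1 = 10 − 9 = 1, and the invariant factors of ∂_1 are all 1, so H_0 = Z.
  H_1: rank ker ∂_1 − rank ∂_2 = (30 − 9) − 20 = 1, and ∂_2 has invariant factor 2 > 1, so H_1 = Z ⊕ Z/2Z.
  H_2: rank ker ∂_2 − rank ∂_3 = (20 − 20) − 0 = 0, and there is no ∂_3, so H_2 = 0.

Hence the Betti numbers are b_0 = 1, b_1 = 1, b_2 = 0.

b_0 = 1, b_1 = 1, b_2 = 0.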